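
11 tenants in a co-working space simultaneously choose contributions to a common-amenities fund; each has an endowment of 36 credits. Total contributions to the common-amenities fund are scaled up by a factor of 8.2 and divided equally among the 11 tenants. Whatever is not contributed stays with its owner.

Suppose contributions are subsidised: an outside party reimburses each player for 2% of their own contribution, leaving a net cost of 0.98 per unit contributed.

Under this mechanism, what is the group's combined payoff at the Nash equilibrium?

With the mechanism, a contributed unit returns (8.2/11) / 0.98 = 0.7607 per unit of net cost — still below 1 — so contributing 0 remains dominant for every player.
At the Nash equilibrium no one contributes; group total payoff = 11 × 36 = 396.

396.00 credits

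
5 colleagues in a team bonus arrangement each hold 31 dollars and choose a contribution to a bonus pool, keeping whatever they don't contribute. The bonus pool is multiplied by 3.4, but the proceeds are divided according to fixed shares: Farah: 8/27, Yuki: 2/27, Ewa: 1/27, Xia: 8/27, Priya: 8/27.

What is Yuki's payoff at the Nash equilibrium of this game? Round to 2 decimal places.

For player j, contributing a unit is worthwhile iff 3.4 × (j's share) ≥ 1, i.e. iff j's share is at least 0.2941.
The shares above 0.2941 belong to Farah, Xia and Priya, contributing 31 each; the remaining 2 contribute 0. Total contributed: 93.
Yuki keeps 31 and receives 3.4 × 93 × 2/27 = 23.42 from the bonus pool, for a payoff of 54.42.

54.42 dollars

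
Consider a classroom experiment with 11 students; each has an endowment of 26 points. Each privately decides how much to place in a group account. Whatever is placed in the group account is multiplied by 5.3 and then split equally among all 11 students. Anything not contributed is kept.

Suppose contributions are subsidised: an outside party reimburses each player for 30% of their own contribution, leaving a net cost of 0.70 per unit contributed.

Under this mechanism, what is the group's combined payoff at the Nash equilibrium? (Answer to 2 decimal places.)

286.00 points

The effective private return is (5.3/11) / 0.70 = 0.6883, which is still under 1, so the mechanism doesn't change anyone's dominant strategy: zero contribution.
At the Nash equilibrium no one contributes; group total payoff = 11 × 26 = 286.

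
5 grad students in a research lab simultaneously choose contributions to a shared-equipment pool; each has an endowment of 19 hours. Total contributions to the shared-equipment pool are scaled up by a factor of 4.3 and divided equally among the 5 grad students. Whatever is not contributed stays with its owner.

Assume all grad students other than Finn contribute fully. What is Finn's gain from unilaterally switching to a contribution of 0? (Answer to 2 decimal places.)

Switching from a contribution of 19 to 0 lets Finn keep an extra 19 hours, but lowers the shared-equipment pool by 19, which costs Finn their own share of that drop: 4.3/5 × 19 = 16.34.
Net gain = 19 − 16.34 = 2.66. The private return per contributed unit (0.8600) is below 1, so free-riding is indeed the best response regardless of what the others do.

2.66 hours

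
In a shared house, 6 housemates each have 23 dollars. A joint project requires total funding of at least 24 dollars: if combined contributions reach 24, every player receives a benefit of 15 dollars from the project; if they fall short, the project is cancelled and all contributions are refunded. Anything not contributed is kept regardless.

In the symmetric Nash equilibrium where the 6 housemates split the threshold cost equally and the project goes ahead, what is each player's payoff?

34 dollars

Equal share of the threshold: 24/6 = 4.
At this profile no one gains by cutting their contribution: any cut drops the total below 24, the project is cancelled, contributions are refunded, and the deviator ends with 23, which is less than 23 − 4 + 15 = 34. Contributing more than 4 just wastes the excess. So contributing exactly 4 is a best response.
Each player's payoff: 23 − 4 + 15 = 34.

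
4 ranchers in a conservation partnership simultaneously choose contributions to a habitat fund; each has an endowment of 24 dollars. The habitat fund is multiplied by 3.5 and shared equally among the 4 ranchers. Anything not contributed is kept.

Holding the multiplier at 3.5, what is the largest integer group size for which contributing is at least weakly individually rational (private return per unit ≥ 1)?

Private return per unit is 3.5/(group size), which is ≥ 1 whenever the group size is ≤ 3.5.
The largest such integer is 3.

3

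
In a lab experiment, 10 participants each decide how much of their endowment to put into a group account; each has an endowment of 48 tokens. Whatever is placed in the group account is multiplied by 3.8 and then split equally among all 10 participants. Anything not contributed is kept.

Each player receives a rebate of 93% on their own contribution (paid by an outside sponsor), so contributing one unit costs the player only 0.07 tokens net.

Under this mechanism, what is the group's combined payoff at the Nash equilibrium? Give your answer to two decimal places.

With the mechanism, a contributed unit returns (3.8/10) / 0.07 = 5.4286 per unit of net cost to the contributor — now above 1 — so contributing fully is weakly dominant for every player.
So the Nash equilibrium is full contribution by all 10; the group earns 10 × (48 × 0.93 + 3.8 × 48) = 2270.40.

2270.40 tokens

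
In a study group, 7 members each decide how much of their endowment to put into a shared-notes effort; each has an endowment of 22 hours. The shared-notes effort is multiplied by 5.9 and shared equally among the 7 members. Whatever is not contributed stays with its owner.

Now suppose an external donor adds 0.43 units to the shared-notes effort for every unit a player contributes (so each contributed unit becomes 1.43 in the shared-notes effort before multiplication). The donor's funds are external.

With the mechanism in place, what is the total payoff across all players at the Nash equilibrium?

With the mechanism, a contributed unit returns 5.9 × 1.43 / 7 = 1.2053 per unit of net cost to the contributor — now above 1 — so contributing fully is weakly dominant for every player.
At the Nash equilibrium everyone contributes 22. Group total payoff = 5.9 × 1.43 × 154 = 1299.30.

1299.30 hours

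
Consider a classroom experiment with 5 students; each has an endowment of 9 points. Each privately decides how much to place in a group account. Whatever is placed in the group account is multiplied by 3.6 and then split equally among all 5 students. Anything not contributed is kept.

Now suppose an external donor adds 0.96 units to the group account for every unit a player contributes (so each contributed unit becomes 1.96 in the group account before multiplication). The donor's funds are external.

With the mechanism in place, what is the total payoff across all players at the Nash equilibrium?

317.52 points

Under the mechanism each unit contributed yields 3.6 × 1.96 / 5 = 1.4112 back to its contributor per unit of net cost, which exceeds 1, making full contribution the dominant choice for everyone.
At the Nash equilibrium everyone contributes 9. Group total payoff = 3.6 × 1.96 × 45 = 317.52.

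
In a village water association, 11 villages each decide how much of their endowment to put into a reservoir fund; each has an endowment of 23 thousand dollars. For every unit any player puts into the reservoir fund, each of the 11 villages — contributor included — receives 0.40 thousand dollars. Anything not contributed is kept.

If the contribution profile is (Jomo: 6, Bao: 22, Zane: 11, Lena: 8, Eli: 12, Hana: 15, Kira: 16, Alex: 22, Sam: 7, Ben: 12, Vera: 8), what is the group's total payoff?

725.60 thousand dollars

Total contributed: 6 + 22 + 11 + 8 + 12 + 15 + 16 + 22 + 7 + 12 + 8 = 139; total kept: 11 × 23 − 139 = 114.
The reservoir fund pays out 0.40 × 11 × 139 = 611.60 in aggregate.
Group total = 114 + 611.60 = 725.60.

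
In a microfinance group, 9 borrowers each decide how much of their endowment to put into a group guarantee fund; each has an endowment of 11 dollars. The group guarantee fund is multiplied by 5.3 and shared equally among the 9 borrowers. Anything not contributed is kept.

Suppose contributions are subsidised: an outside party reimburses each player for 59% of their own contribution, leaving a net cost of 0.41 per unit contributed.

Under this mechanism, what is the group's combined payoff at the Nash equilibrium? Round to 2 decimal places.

With the mechanism, a contributed unit returns (5.3/9) / 0.41 = 1.4363 per unit of net cost to the contributor — now above 1 — so contributing fully is weakly dominant for every player.
At the Nash equilibrium everyone contributes 11. Group total payoff = 9 × (11 × 0.59 + 5.3 × 11) = 583.11.

583.11 dollars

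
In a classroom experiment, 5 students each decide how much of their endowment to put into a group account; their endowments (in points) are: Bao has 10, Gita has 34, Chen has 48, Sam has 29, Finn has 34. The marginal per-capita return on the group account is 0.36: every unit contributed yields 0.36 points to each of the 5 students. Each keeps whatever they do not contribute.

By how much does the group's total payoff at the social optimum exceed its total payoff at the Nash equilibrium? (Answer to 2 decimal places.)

The private return per contributed unit is 0.36 < 1 for everyone, so the Nash equilibrium is zero contribution and the group total is Σ E_j = 10 + 34 + 48 + 29 + 34 = 155.
Each contributed unit returns 1.800 to the group, so the social optimum is full contribution by everyone: group total = 1.800 × 155 = 279.00.
Efficiency loss = (1.800 − 1) × 155 = 124.00.

124.00 points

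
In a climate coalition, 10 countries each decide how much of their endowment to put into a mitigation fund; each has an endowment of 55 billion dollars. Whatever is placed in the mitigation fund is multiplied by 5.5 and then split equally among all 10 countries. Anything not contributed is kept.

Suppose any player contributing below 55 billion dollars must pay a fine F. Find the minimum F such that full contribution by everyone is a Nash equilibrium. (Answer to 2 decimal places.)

24.75 billion dollars

Given the others contribute fully, the best deviation is to contribute 0 (any partial contribution still incurs the fine and gives up units whose private return 0.5500 is below 1).
Deviating from 55 to 0 saves 55 billion dollars but forfeits the deviator's share of the drop in the mitigation fund: 5.5/10 × 55 = 30.25.
So the deviation gain is 55 − 30.25 = 24.75, and the fine must be at least 24.75 billion dollars to wipe it out.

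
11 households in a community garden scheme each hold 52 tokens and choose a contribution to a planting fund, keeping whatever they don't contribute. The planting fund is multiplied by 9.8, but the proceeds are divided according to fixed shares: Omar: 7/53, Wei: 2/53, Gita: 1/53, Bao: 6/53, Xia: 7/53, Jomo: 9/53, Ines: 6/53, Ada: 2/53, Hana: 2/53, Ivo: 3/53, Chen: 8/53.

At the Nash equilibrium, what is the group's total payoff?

3317.60 tokens

Each unit j contributes comes back to j as 9.8 × (j's share), so j prefers to contribute only if that share exceeds 1/9.8 = 0.1020; otherwise keeping the unit dominates.
Omar, Bao, Xia, Jomo, Ines and Chen are above the threshold, contributing 52 each; the remaining 5 contribute 0. Total contributed: 312.
The planting fund pays out 9.8 × 312 = 3057.60 in total (split across the unequal shares, but the aggregate is all that matters for the group sum).
The 5 free-riders keep 52 each, adding 260. Group total = 260 + 3057.60 = 3317.60.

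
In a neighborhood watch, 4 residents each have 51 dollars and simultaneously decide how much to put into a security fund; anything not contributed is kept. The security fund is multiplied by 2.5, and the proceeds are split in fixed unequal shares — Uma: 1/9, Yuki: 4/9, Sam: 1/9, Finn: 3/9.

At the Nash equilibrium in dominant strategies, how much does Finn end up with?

93.50 dollars

A player with share s gets back 2.5·s per unit contributed, so full contribution is dominant for anyone with s > 1/2.5 = 0.4000 and zero contribution is dominant for anyone below.
Only Yuki (4/9) clears that bar, contributing 51; the remaining 3 contribute 0. Total contributed: 51.
Finn keeps 51 and receives 2.5 × 51 × 3/9 = 42.50 from the security fund, for a payoff of 93.50.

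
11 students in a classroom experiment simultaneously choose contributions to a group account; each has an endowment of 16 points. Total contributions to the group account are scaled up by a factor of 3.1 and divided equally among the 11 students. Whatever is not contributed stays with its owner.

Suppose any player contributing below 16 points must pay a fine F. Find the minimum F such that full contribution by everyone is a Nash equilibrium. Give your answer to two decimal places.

Given the others contribute fully, the best deviation is to contribute 0 (any partial contribution still incurs the fine and gives up units whose private return 0.2818 is below 1).
Deviating from 16 to 0 saves 16 points but forfeits the deviator's share of the drop in the group account: 3.1/11 × 16 = 4.51.
So the deviation gain is 16 − 4.51 = 11.49, and the fine must be at least 11.49 points to wipe it out.

11.49 points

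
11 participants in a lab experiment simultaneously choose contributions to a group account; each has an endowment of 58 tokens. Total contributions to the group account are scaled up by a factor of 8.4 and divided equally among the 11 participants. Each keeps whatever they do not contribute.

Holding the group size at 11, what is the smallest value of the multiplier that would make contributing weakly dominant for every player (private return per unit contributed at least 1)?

A contributed unit returns (multiplier)/11 to its contributor.
This reaches 1 exactly when the multiplier is 11.

11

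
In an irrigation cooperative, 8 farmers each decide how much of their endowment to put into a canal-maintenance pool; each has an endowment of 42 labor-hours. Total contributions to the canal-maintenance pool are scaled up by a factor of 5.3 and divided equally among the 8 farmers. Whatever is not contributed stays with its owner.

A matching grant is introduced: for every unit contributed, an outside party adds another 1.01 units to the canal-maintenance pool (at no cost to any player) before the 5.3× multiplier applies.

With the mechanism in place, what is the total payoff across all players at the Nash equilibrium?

Under the mechanism each unit contributed yields 5.3 × 2.01 / 8 = 1.3316 back to its contributor per unit of net cost, which exceeds 1, making full contribution the dominant choice for everyone.
So the Nash equilibrium is full contribution by all 8; the group earns 5.3 × 2.01 × 336 = 3579.41.

3579.41 labor-hours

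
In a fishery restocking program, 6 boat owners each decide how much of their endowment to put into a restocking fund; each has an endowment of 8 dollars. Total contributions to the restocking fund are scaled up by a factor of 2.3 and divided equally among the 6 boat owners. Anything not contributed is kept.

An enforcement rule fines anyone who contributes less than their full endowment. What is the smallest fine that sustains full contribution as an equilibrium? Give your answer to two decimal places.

4.93 dollars

Given the others contribute fully, the best deviation is to contribute 0 (any partial contribution still incurs the fine and gives up units whose private return 0.3833 is below 1).
Deviating from 8 to 0 saves 8 dollars but forfeits the deviator's share of the drop in the restocking fund: 2.3/6 × 8 = 3.07.
So the deviation gain is 8 − 3.07 = 4.93, and the fine must be at least 4.93 dollars to wipe it out.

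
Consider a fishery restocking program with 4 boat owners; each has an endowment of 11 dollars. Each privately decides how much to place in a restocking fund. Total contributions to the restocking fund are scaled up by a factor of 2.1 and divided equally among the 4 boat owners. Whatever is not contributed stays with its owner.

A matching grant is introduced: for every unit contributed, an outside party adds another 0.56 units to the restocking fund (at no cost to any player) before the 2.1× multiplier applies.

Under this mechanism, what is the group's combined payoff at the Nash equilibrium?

44.00 dollars

Even with the mechanism, each unit contributed returns only 2.1 × 1.56 / 4 = 0.8190 per unit of net cost, so contributing nothing is still dominant.
Everyone keeps their endowment and the group total is 4 × 11 = 44.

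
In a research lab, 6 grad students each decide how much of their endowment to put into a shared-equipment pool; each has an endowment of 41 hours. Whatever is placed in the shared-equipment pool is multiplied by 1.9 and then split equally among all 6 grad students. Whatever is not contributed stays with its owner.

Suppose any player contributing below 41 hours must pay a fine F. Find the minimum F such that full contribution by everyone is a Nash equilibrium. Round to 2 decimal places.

Given the others contribute fully, the best deviation is to contribute 0 (any partial contribution still incurs the fine and gives up units whose private return 0.3167 is below 1).
Deviating from 41 to 0 saves 41 hours but forfeits the deviator's share of the drop in the shared-equipment pool: 1.9/6 × 41 = 12.98.
So the deviation gain is 41 − 12.98 = 28.02, and the fine must be at least 28.02 hours to wipe it out.

28.02 hours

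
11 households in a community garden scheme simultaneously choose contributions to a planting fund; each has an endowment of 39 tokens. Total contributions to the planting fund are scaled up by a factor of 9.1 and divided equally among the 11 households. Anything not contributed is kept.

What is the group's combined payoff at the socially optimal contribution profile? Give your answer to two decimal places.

Each contributed unit returns 9.100 to the group as a whole (0.8273 to each of 11 players), which exceeds 1, so the social optimum is full contribution: group total = 9.100 × 429 = 3903.90.

3903.90 tokens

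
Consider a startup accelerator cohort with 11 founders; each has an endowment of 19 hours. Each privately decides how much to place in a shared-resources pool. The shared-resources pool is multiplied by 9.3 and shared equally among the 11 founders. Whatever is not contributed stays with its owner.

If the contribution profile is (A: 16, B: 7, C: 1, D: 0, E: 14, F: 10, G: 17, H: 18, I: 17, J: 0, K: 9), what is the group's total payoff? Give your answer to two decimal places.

Total contributed: 16 + 7 + 1 + 0 + 14 + 10 + 17 + 18 + 17 + 0 + 9 = 109; total kept: 11 × 19 − 109 = 100.
The shared-resources pool pays out 9.3 × 109 = 1013.70 in aggregate.
Group total = 100 + 1013.70 = 1113.70.

1113.70 hours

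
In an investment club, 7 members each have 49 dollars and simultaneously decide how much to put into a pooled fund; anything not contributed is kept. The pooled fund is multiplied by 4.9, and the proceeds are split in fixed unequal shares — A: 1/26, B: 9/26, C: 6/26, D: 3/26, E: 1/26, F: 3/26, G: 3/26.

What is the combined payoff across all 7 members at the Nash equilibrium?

For player j, contributing a unit is worthwhile iff 4.9 × (j's share) ≥ 1, i.e. iff j's share is at least 0.2041.
The shares above 0.2041 belong to B and C, contributing 49 each; the remaining 5 contribute 0. Total contributed: 98.
The pooled fund pays out 4.9 × 98 = 480.20 in total (split across the unequal shares, but the aggregate is all that matters for the group sum).
The 5 free-riders keep 49 each, adding 245. Group total = 245 + 480.20 = 725.20.

725.20 dollars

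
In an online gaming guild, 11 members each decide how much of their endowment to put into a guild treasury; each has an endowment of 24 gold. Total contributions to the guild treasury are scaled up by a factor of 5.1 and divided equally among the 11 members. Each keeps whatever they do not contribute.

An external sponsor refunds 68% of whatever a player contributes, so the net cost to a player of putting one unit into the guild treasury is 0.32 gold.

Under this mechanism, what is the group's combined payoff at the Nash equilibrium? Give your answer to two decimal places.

The effective private return per unit is now (5.1/11) / 0.32 = 1.4489 > 1, so every player's dominant strategy flips to full contribution.
At the Nash equilibrium everyone contributes 24. Group total payoff = 11 × (24 × 0.68 + 5.1 × 24) = 1525.92.

1525.92 gold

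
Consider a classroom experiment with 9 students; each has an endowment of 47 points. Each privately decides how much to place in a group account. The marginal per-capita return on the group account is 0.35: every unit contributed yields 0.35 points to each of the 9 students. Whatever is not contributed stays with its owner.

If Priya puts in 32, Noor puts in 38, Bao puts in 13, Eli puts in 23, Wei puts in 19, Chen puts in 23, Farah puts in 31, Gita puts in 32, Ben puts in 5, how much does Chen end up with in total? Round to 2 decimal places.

Total contributed: 32 + 38 + 13 + 23 + 19 + 23 + 31 + 32 + 5 = 216.
Each receives 0.35 × 216 = 75.60 from the group account.
Chen keeps 47 − 23 = 24, so Chen's payoff is 24 + 75.60 = 99.60.

99.60 points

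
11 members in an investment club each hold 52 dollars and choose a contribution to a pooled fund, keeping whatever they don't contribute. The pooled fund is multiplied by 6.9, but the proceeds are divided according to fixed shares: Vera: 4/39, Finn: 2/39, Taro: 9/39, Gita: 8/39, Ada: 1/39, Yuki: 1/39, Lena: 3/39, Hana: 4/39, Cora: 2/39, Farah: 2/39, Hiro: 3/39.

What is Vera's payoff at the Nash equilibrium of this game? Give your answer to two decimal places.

125.60 dollars

Each unit j contributes comes back to j as 6.9 × (j's share), so j prefers to contribute only if that share exceeds 1/6.9 = 0.1449; otherwise keeping the unit dominates.
Taro and Gita clear that bar, contributing 52 each; the remaining 9 contribute 0. Total contributed: 104.
Vera keeps 52 and receives 6.9 × 104 × 4/39 = 73.60 from the pooled fund, for a payoff of 125.60.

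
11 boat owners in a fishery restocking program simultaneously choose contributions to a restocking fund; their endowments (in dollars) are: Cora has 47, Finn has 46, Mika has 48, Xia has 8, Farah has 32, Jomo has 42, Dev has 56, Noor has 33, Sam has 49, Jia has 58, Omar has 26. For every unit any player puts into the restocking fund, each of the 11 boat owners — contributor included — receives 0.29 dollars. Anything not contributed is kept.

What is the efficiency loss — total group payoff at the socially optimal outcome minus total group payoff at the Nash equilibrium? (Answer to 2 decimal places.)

974.55 dollars

The private return per contributed unit is 0.29 < 1 for everyone, so the Nash equilibrium is zero contribution and the group total is Σ E_j = 47 + 46 + 48 + 8 + 32 + 42 + 56 + 33 + 49 + 58 + 26 = 445.
Each contributed unit returns 3.190 to the group, so the social optimum is full contribution by everyone: group total = 3.190 × 445 = 1419.55.
Efficiency loss = (3.190 − 1) × 445 = 974.55.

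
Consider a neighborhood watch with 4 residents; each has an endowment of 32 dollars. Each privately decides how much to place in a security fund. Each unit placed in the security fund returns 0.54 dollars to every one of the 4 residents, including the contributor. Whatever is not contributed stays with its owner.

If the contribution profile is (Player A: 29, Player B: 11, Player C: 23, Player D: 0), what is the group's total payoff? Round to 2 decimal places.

Total contributed: 29 + 11 + 23 + 0 = 63; total kept: 4 × 32 − 63 = 65.
The security fund pays out 0.54 × 4 × 63 = 136.08 in aggregate.
Group total = 65 + 136.08 = 201.08.

201.08 dollars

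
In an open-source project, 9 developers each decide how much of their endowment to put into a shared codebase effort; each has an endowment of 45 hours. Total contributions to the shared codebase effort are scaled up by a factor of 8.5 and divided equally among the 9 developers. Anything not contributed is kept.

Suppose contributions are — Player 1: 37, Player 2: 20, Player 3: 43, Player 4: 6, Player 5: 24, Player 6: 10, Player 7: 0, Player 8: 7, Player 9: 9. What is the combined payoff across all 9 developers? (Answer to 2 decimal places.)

1575.00 hours

Total contributed: 37 + 20 + 43 + 6 + 24 + 10 + 0 + 7 + 9 = 156; total kept: 9 × 45 − 156 = 249.
The shared codebase effort pays out 8.5 × 156 = 1326.00 in aggregate.
Group total = 249 + 1326.00 = 1575.00.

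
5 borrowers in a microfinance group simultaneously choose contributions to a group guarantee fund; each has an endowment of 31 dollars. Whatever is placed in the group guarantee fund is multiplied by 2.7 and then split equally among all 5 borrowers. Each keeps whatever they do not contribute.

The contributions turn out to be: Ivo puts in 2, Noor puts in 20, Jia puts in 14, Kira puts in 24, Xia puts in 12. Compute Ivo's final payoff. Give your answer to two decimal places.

67.88 dollars

Total contributed: 2 + 20 + 14 + 24 + 12 = 72.
Each receives 2.7 × 72 / 5 = 38.88 from the group guarantee fund.
Ivo keeps 31 − 2 = 29, so Ivo's payoff is 29 + 38.88 = 67.88.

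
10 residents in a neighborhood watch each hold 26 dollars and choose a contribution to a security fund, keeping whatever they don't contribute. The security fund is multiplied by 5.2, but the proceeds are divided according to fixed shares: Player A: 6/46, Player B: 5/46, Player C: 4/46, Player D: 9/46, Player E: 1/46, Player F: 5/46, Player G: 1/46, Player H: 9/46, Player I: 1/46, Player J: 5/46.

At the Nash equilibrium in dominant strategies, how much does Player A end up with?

61.27 dollars

A player with share s gets back 5.2·s per unit contributed, so full contribution is dominant for anyone with s > 1/5.2 = 0.1923 and zero contribution is dominant for anyone below.
Player D and Player H are above the threshold, contributing 26 each; the remaining 8 contribute 0. Total contributed: 52.
Player A keeps 26 and receives 5.2 × 52 × 6/46 = 35.27 from the security fund, for a payoff of 61.27.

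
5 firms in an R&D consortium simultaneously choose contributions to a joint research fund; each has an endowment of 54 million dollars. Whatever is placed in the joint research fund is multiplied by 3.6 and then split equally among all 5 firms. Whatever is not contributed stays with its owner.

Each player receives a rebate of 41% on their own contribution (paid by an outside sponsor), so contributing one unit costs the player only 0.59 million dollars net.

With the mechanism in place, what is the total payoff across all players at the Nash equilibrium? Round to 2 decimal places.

With the mechanism, a contributed unit returns (3.6/5) / 0.59 = 1.2203 per unit of net cost to the contributor — now above 1 — so contributing fully is weakly dominant for every player.
So the Nash equilibrium is full contribution by all 5; the group earns 5 × (54 × 0.41 + 3.6 × 54) = 1082.70.

1082.70 million dollars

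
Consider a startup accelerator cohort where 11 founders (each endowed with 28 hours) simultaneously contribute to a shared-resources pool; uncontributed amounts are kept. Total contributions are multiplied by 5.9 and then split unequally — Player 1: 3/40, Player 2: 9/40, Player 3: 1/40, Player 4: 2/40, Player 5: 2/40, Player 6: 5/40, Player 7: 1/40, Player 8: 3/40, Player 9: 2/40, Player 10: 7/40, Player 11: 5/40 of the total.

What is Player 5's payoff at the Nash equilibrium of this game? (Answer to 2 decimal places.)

44.52 hours

A player with share s gets back 5.9·s per unit contributed, so full contribution is dominant for anyone with s > 1/5.9 = 0.1695 and zero contribution is dominant for anyone below.
Player 2 and Player 10 are above the threshold, contributing 28 each; the remaining 9 contribute 0. Total contributed: 56.
Player 5 keeps 28 and receives 5.9 × 56 × 2/40 = 16.52 from the shared-resources pool, for a payoff of 44.52.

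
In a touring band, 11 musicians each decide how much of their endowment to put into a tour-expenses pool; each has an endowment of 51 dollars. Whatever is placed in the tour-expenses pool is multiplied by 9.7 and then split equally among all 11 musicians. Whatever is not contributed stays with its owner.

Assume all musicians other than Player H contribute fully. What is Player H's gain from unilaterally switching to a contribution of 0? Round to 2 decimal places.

6.03 dollars

Switching from a contribution of 51 to 0 lets Player H keep an extra 51 dollars, but lowers the tour-expenses pool by 51, which costs Player H their own share of that drop: 9.7/11 × 51 = 44.97.
Net gain = 51 − 44.97 = 6.03. The private return per contributed unit (0.8818) is below 1, so free-riding is indeed the best response regardless of what the others do.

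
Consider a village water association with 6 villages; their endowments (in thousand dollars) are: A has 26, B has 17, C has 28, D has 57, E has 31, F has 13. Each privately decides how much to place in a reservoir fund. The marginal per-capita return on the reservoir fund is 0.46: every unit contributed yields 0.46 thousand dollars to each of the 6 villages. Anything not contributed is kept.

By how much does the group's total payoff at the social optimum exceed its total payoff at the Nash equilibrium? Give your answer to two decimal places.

The private return per contributed unit is 0.46 < 1 for everyone, so the Nash equilibrium is zero contribution and the group total is Σ E_j = 26 + 17 + 28 + 57 + 31 + 13 = 172.
Each contributed unit returns 2.760 to the group, so the social optimum is full contribution by everyone: group total = 2.760 × 172 = 474.72.
Efficiency loss = (2.760 − 1) × 172 = 302.72.

302.72 thousand dollars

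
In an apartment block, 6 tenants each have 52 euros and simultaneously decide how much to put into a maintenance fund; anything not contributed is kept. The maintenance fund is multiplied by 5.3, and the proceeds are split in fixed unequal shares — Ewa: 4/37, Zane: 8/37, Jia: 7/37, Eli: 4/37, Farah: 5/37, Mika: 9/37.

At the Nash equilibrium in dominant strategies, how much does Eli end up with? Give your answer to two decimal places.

For player j, contributing a unit is worthwhile iff 5.3 × (j's share) ≥ 1, i.e. iff j's share is at least 0.1887.
Zane, Jia and Mika are above the threshold, contributing 52 each; the remaining 3 contribute 0. Total contributed: 156.
Eli keeps 52 and receives 5.3 × 156 × 4/37 = 89.38 from the maintenance fund, for a payoff of 141.38.

141.38 euros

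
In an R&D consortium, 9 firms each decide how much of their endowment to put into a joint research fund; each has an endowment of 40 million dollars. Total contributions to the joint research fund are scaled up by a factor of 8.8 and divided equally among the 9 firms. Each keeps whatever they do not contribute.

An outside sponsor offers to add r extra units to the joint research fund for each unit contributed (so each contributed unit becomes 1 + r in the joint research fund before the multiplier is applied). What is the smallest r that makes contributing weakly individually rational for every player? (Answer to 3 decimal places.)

With matching at rate r, one contributed unit becomes (1 + r) in the joint research fund and returns 8.8 × (1 + r) / 9 to the contributor.
Setting this equal to 1: 1 + r = 9/8.8 = 1.0227.
So the minimum matching rate is r = 1.0227 − 1 = 0.023.

0.023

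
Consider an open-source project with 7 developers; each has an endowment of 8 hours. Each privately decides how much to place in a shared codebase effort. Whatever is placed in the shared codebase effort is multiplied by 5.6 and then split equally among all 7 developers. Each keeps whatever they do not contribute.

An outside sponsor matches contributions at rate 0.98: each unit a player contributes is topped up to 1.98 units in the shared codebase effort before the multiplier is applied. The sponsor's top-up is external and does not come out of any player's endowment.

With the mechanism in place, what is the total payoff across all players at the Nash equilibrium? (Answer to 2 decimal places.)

620.93 hours

With the mechanism, a contributed unit returns 5.6 × 1.98 / 7 = 1.5840 per unit of net cost to the contributor — now above 1 — so contributing fully is weakly dominant for every player.
At the Nash equilibrium everyone contributes 8. Group total payoff = 5.6 × 1.98 × 56 = 620.93.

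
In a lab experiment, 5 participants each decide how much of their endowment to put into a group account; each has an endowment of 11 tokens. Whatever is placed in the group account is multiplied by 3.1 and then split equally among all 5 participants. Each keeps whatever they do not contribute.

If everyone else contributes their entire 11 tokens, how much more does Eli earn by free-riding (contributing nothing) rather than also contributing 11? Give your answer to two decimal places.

4.18 tokens

Switching from a contribution of 11 to 0 lets Eli keep an extra 11 tokens, but lowers the group account by 11, which costs Eli their own share of that drop: 3.1/5 × 11 = 6.82.
Net gain = 11 − 6.82 = 4.18. The private return per contributed unit (0.6200) is below 1, so free-riding is indeed the best response regardless of what the others do.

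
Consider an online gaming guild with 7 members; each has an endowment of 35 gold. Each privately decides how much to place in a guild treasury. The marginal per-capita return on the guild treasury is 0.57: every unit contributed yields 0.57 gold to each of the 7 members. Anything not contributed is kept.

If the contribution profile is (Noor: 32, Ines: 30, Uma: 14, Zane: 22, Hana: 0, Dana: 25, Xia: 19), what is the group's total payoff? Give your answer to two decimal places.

Total contributed: 32 + 30 + 14 + 22 + 0 + 25 + 19 = 142; total kept: 7 × 35 − 142 = 103.
The guild treasury pays out 0.57 × 7 × 142 = 566.58 in aggregate.
Group total = 103 + 566.58 = 669.58.

669.58 gold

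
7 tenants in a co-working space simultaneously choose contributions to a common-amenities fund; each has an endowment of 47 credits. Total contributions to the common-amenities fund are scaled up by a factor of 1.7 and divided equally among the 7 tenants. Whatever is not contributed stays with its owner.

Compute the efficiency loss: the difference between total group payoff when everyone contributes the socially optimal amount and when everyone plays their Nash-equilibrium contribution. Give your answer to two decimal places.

230.30 credits

Each contributed unit returns 1.7/7 = 0.2429 to its contributor — below 1 — so contributing 0 is dominant for every player. At the Nash equilibrium everyone keeps their 47, and the group total is 7 × 47 = 329.
Each contributed unit returns 1.700 to the group as a whole (0.2429 to each of 7 players), which exceeds 1, so the social optimum is full contribution: group total = 1.700 × 329 = 559.30.
Efficiency loss = 559.30 − 329 = 230.30.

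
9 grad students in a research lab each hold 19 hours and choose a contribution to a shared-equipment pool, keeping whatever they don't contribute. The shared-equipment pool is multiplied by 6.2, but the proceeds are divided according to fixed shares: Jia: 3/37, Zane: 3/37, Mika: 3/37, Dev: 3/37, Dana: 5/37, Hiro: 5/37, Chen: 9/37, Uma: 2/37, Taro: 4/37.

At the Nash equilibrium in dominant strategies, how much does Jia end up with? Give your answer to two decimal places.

For player j, contributing a unit is worthwhile iff 6.2 × (j's share) ≥ 1, i.e. iff j's share is at least 0.1613.
Only Chen (9/37) clears that bar, contributing 19; the remaining 8 contribute 0. Total contributed: 19.
Jia keeps 19 and receives 6.2 × 19 × 3/37 = 9.55 from the shared-equipment pool, for a payoff of 28.55.

28.55 hours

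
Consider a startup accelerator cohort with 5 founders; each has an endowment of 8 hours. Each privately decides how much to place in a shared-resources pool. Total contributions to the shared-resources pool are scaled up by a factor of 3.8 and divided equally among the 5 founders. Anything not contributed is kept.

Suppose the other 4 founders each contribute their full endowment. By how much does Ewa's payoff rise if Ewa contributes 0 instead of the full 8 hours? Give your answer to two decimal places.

Switching from a contribution of 8 to 0 lets Ewa keep an extra 8 hours, but lowers the shared-resources pool by 8, which costs Ewa their own share of that drop: 3.8/5 × 8 = 6.08.
Net gain = 8 − 6.08 = 1.92. The private return per contributed unit (0.7600) is below 1, so free-riding is indeed the best response regardless of what the others do.

1.92 hours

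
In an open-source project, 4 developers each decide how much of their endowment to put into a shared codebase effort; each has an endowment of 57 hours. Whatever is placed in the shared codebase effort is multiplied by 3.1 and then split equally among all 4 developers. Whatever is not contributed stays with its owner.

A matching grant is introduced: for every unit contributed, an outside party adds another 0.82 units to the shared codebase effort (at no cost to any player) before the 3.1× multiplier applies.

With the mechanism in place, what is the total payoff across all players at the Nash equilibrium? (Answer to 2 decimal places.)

With the mechanism, a contributed unit returns 3.1 × 1.82 / 4 = 1.4105 per unit of net cost to the contributor — now above 1 — so contributing fully is weakly dominant for every player.
So the Nash equilibrium is full contribution by all 4; the group earns 3.1 × 1.82 × 228 = 1286.38.

1286.38 hours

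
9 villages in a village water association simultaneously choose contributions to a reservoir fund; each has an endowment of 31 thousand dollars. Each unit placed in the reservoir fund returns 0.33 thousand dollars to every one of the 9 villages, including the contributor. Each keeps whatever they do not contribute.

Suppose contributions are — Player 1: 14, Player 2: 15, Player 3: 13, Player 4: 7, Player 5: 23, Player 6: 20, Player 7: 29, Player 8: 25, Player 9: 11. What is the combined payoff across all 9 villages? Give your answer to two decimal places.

Total contributed: 14 + 15 + 13 + 7 + 23 + 20 + 29 + 25 + 11 = 157; total kept: 9 × 31 − 157 = 122.
The reservoir fund pays out 0.33 × 9 × 157 = 466.29 in aggregate.
Group total = 122 + 466.29 = 588.29.

588.29 thousand dollars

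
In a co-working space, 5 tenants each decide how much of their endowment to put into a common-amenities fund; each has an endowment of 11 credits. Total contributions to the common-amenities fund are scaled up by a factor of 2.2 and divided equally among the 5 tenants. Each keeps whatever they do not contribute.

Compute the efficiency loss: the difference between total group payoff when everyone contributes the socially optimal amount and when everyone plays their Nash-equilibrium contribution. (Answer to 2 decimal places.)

66.00 credits

Each contributed unit returns 2.2/5 = 0.4400 to its contributor — below 1 — so contributing 0 is dominant for every player. At the Nash equilibrium everyone keeps their 11, and the group total is 5 × 11 = 55.
Each contributed unit returns 2.200 to the group as a whole (0.4400 to each of 5 players), which exceeds 1, so the social optimum is full contribution: group total = 2.200 × 55 = 121.00.
Efficiency loss = 121.00 − 55 = 66.00.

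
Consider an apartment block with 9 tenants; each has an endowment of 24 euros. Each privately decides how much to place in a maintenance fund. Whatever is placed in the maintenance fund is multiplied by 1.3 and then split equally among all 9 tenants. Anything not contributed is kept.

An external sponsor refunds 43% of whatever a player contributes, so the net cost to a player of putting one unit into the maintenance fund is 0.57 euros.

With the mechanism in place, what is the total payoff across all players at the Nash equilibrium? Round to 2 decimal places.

With the mechanism, a contributed unit returns (1.3/9) / 0.57 = 0.2534 per unit of net cost — still below 1 — so contributing 0 remains dominant for every player.
At the Nash equilibrium no one contributes; group total payoff = 9 × 24 = 216.

216.00 euros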